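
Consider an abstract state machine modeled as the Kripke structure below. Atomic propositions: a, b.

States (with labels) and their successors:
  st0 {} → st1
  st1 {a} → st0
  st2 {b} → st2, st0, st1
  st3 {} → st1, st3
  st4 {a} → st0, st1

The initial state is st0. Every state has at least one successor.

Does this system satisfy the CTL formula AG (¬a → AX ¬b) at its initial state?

Holds

States satisfying ¬a → AX ¬b: {st0, st1, st3, st4}.
States satisfying AG (¬a → AX ¬b): {st0, st1, st3, st4}.
Every state reachable from st0 satisfies ¬a → AX ¬b.
st0 ∈ Sat(AG (¬a → AX ¬b)).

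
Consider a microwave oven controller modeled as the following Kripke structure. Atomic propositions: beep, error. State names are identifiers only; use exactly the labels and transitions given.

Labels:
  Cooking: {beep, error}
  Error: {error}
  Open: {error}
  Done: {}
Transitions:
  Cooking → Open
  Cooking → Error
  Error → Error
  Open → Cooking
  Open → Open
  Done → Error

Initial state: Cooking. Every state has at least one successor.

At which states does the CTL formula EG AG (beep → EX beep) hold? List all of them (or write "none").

{Error, Done}

States satisfying AG (beep → EX beep): {Error, Done}.
States satisfying EG AG (beep → EX beep): {Error, Done}.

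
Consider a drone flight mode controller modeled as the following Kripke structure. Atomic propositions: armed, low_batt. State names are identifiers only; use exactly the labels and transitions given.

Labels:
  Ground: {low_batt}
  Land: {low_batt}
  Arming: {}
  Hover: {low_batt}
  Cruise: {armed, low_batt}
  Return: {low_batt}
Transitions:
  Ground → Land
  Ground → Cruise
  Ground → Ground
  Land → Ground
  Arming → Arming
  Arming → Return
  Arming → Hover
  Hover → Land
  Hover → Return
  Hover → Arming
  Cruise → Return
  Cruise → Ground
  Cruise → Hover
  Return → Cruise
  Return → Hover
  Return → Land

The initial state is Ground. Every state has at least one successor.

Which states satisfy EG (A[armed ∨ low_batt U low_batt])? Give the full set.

States satisfying A[armed ∨ low_batt U low_batt]: {Ground, Land, Hover, Cruise, Return}.
States satisfying EG (A[armed ∨ low_batt U low_batt]): {Ground, Land, Hover, Cruise, Return}.

{Ground, Land, Hover, Cruise, Return}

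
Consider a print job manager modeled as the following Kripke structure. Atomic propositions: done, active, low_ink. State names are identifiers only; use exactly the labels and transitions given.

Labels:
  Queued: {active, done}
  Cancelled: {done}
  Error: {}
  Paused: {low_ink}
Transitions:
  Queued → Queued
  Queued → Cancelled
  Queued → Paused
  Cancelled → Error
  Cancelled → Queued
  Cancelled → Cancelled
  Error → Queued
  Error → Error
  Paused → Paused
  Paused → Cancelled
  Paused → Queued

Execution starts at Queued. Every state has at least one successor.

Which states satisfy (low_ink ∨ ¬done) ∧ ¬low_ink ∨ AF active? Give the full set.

States satisfying ¬done: {Error, Paused}.
States satisfying low_ink ∨ ¬done: {Error, Paused}.
States satisfying ¬low_ink: {Queued, Cancelled, Error}.
States satisfying (low_ink ∨ ¬done) ∧ ¬low_ink: {Error}.
States satisfying active: {Queued}.
States satisfying AF active: {Queued}.
States satisfying (low_ink ∨ ¬done) ∧ ¬low_ink ∨ AF active: {Queued, Error}.

{Queued, Error}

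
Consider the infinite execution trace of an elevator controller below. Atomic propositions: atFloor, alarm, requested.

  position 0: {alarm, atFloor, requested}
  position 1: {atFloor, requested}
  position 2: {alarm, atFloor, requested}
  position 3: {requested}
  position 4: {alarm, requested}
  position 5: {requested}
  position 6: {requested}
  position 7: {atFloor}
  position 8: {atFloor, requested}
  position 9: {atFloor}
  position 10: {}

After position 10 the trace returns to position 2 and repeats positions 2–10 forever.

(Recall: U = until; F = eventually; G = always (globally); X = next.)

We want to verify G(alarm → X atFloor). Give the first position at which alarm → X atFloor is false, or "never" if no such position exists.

Check alarm → X atFloor at each position in order: 0 ✓, 1 ✓.
At position 2 the labels are {alarm, atFloor, requested} and the next position 3 has {requested}, so alarm → X atFloor is false there. This is the first violation.

2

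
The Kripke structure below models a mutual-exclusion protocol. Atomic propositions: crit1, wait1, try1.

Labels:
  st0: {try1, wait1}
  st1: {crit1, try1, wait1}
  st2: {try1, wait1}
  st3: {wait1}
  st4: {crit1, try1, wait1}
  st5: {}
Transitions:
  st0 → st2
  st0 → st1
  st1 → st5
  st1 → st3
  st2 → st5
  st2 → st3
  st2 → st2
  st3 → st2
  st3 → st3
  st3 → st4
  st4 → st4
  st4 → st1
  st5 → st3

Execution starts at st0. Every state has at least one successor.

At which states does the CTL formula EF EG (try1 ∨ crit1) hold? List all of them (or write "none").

States satisfying EG (try1 ∨ crit1): {st0, st2, st4}.
States satisfying EF EG (try1 ∨ crit1): {st0, st1, st2, st3, st4, st5}.

{st0, st1, st2, st3, st4, st5}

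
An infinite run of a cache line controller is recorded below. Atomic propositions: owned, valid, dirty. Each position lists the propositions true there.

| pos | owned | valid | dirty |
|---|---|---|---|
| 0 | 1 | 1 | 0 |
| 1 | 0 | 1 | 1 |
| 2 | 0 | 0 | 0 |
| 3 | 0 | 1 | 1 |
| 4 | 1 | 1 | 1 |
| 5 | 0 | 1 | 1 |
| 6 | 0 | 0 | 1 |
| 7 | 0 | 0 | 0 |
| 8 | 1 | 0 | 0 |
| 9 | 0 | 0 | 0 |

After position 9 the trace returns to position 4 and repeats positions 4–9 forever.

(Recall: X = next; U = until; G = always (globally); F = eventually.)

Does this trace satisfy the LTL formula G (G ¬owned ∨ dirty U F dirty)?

Yes

G ¬owned ∨ dirty U F dirty holds at every position 0..9, and those are all positions ever visited, so G (G ¬owned ∨ dirty U F dirty) holds.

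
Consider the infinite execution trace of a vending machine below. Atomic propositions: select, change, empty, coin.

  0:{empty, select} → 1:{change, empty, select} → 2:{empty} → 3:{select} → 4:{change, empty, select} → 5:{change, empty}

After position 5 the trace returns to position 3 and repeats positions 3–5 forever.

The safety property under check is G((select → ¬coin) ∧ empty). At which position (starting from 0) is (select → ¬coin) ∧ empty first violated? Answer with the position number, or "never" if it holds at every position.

Check (select → ¬coin) ∧ empty at each position in order: 0 ✓, 1 ✓, 2 ✓.
At position 3 the labels are {select}, so (select → ¬coin) ∧ empty is false there. This is the first violation.

3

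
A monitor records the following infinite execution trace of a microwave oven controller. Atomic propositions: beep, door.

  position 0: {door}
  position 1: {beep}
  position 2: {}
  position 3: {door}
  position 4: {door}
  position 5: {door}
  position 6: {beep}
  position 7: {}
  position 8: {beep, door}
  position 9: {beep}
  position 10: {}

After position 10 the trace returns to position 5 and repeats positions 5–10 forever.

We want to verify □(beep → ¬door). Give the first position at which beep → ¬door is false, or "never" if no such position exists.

Check beep → ¬door at each position in order: 0 ✓, 1 ✓, 2 ✓, 3 ✓, 4 ✓, 5 ✓, 6 ✓, 7 ✓.
At position 8 the labels are {beep, door}, so beep → ¬door is false there. This is the first violation.

8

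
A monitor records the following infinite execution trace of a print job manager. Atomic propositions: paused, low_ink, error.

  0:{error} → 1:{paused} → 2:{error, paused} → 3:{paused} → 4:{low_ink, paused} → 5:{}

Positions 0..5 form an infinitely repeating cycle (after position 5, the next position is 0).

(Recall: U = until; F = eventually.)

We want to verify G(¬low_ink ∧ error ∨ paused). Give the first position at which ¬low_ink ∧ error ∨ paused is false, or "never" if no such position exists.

5

Check ¬low_ink ∧ error ∨ paused at each position in order: 0 ✓, 1 ✓, 2 ✓, 3 ✓, 4 ✓.
At position 5 the labels are {}, so ¬low_ink ∧ error ∨ paused is false there. This is the first violation.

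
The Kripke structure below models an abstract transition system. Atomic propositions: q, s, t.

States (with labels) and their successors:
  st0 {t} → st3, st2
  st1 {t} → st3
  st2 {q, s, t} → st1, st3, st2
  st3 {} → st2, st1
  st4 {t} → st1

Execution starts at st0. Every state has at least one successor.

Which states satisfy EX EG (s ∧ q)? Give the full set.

{st0, st2, st3}

States satisfying EG (s ∧ q): {st2}.
States satisfying EX EG (s ∧ q): {st0, st2, st3}.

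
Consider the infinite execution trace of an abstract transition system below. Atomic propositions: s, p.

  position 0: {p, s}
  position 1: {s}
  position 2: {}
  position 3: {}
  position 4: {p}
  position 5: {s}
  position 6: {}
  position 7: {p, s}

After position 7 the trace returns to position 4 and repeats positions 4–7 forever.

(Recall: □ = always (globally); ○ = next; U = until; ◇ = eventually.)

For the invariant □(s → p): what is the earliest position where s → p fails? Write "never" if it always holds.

Check s → p at each position in order: 0 ✓.
At position 1 the labels are {s}, so s → p is false there. This is the first violation.

1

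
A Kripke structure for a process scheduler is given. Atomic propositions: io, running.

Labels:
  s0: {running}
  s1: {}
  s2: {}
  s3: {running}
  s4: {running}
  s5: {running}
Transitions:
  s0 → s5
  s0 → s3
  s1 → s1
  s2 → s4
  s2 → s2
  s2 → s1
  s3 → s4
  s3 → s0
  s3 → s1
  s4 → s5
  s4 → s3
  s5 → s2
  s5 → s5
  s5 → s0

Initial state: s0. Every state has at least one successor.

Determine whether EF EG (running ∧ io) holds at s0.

States satisfying EG (running ∧ io): ∅.
States satisfying EF EG (running ∧ io): ∅.
No suitable path/successor from s0 witnesses the formula.
s0 ∉ Sat(EF EG (running ∧ io)).

Violated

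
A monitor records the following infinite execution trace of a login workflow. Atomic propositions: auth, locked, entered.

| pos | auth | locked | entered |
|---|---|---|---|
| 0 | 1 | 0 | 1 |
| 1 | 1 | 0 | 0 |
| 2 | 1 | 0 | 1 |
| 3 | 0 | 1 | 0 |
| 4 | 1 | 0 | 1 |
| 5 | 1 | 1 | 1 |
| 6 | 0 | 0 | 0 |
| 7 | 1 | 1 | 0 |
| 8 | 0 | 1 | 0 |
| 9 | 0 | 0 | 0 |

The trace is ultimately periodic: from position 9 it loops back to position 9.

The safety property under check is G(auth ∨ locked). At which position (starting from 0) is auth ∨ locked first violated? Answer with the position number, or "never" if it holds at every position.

6

Check auth ∨ locked at each position in order: 0 ✓, 1 ✓, 2 ✓, 3 ✓, 4 ✓, 5 ✓.
At position 6 the labels are {}, so auth ∨ locked is false there. This is the first violation.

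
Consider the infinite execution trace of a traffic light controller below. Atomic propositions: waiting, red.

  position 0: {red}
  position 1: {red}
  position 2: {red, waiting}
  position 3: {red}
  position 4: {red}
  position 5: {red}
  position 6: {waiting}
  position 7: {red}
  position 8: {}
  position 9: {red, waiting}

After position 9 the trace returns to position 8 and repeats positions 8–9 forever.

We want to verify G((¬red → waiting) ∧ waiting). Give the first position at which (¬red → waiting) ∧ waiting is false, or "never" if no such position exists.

0

At position 0 the labels are {red}, so (¬red → waiting) ∧ waiting is false there. This is the first violation.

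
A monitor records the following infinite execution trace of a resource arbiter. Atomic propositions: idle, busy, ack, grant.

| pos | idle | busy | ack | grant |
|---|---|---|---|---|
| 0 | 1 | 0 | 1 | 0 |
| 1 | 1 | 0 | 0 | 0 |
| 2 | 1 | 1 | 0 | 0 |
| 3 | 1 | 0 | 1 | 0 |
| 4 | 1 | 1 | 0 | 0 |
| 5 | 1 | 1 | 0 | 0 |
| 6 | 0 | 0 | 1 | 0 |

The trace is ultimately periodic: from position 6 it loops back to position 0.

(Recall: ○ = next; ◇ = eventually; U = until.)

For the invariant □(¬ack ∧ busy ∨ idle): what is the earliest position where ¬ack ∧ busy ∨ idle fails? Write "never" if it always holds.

Check ¬ack ∧ busy ∨ idle at each position in order: 0 ✓, 1 ✓, 2 ✓, 3 ✓, 4 ✓, 5 ✓.
At position 6 the labels are {ack}, so ¬ack ∧ busy ∨ idle is false there. This is the first violation.

6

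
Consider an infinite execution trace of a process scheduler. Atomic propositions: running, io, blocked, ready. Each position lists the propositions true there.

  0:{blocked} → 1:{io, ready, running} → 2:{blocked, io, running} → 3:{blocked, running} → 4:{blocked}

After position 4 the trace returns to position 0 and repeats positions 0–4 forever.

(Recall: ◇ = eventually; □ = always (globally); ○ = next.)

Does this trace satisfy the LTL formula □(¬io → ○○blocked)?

No

¬io → ○○blocked must hold at every position from 0 onward. It fails at position 4, so □(¬io → ○○blocked) is false.
Positions where ¬io holds: 0, 3, 4.
Check ○○blocked at each: 0→ok, 3→ok, 4→fails.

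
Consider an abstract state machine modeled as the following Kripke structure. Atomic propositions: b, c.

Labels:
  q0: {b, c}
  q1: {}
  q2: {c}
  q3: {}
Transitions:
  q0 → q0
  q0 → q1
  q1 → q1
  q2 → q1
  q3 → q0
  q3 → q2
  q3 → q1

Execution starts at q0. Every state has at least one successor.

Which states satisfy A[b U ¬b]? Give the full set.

{q1, q2, q3}

States satisfying b: {q0}.
States satisfying ¬b: {q1, q2, q3}.
States satisfying A[b U ¬b]: {q1, q2, q3}.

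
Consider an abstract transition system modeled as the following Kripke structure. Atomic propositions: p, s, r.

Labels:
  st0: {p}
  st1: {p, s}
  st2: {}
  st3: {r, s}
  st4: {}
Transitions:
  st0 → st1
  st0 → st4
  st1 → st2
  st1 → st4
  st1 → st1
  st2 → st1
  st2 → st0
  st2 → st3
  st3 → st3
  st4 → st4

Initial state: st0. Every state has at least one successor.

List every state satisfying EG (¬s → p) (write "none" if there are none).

{st0, st1, st3}

States satisfying ¬s → p: {st0, st1, st3}.
States satisfying EG (¬s → p): {st0, st1, st3}.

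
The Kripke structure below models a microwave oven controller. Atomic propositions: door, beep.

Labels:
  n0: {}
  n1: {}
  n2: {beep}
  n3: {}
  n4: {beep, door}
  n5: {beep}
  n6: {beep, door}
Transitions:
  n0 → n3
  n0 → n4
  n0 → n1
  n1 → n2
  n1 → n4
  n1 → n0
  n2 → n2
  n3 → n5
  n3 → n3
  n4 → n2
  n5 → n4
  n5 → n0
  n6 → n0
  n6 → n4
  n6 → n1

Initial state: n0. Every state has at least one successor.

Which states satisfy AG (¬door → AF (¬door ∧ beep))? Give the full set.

{n2, n4}

States satisfying ¬door → AF (¬door ∧ beep): {n2, n4, n5, n6}.
States satisfying AG (¬door → AF (¬door ∧ beep)): {n2, n4}.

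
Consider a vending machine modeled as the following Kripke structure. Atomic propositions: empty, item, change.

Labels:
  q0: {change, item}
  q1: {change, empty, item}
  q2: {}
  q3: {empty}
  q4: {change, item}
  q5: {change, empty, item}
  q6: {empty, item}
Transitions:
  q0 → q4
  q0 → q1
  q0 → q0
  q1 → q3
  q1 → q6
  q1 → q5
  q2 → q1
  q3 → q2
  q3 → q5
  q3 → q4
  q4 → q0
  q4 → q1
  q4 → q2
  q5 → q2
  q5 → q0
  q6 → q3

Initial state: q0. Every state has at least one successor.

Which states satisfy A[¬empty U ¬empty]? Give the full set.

{q0, q2, q4}

States satisfying ¬empty: {q0, q2, q4}.
States satisfying A[¬empty U ¬empty]: {q0, q2, q4}.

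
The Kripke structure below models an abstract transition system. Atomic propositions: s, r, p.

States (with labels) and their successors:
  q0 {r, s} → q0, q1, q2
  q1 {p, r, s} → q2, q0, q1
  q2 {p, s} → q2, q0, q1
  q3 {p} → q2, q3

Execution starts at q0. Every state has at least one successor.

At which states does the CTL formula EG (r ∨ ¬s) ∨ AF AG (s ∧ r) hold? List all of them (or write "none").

{q0, q1, q3}

States satisfying r ∨ ¬s: {q0, q1, q3}.
States satisfying EG (r ∨ ¬s): {q0, q1, q3}.
States satisfying AG (s ∧ r): ∅.
States satisfying AF AG (s ∧ r): ∅.
States satisfying EG (r ∨ ¬s) ∨ AF AG (s ∧ r): {q0, q1, q3}.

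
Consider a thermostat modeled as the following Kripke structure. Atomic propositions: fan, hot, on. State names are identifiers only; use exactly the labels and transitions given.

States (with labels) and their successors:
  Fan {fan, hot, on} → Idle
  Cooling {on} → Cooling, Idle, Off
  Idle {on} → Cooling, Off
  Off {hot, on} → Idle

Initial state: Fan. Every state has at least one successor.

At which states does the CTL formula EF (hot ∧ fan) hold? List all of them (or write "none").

States satisfying hot ∧ fan: {Fan}.
States satisfying EF (hot ∧ fan): {Fan}.

{Fan}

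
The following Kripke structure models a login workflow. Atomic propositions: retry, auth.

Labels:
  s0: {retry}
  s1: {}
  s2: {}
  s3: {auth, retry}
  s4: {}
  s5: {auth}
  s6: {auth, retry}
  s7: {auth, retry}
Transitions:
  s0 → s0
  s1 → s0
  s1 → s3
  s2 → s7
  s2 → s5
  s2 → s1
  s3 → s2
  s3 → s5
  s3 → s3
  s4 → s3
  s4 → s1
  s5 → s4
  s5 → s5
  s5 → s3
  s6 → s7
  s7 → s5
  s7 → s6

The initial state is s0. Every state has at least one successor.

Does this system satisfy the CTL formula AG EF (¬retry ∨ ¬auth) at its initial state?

States satisfying EF (¬retry ∨ ¬auth): {s0, s1, s2, s3, s4, s5, s6, s7}.
States satisfying AG EF (¬retry ∨ ¬auth): {s0, s1, s2, s3, s4, s5, s6, s7}.
Every state reachable from s0 satisfies EF (¬retry ∨ ¬auth).
s0 ∈ Sat(AG EF (¬retry ∨ ¬auth)).

Holds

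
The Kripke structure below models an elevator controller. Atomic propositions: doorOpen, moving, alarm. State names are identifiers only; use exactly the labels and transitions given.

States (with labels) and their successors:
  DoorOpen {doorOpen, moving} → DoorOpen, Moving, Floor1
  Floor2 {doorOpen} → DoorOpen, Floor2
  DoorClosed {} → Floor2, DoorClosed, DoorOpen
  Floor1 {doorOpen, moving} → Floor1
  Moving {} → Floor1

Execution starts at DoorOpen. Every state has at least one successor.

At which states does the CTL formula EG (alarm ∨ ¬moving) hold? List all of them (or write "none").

{Floor2, DoorClosed}

States satisfying alarm ∨ ¬moving: {Floor2, DoorClosed, Moving}.
States satisfying EG (alarm ∨ ¬moving): {Floor2, DoorClosed}.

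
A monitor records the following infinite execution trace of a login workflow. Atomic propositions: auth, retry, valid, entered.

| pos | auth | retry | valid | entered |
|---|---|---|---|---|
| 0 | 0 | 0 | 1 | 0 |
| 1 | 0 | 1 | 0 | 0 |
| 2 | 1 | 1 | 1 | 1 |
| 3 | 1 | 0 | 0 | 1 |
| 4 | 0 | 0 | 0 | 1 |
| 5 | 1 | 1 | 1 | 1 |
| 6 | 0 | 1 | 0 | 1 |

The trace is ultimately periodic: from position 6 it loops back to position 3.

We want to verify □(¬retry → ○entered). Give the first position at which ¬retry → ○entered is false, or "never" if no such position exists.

0

At position 0 the labels are {valid} and the next position 1 has {retry}, so ¬retry → ○entered is false there. This is the first violation.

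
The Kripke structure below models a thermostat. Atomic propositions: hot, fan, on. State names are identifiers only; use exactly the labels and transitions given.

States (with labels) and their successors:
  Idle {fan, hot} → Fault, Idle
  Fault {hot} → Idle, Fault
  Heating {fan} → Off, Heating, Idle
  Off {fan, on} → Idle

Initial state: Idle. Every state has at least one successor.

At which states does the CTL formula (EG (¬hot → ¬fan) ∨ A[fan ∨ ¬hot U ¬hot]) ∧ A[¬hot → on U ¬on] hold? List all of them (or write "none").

{Idle, Fault, Heating, Off}

States satisfying ¬hot → ¬fan: {Idle, Fault}.
States satisfying EG (¬hot → ¬fan): {Idle, Fault}.
States satisfying fan ∨ ¬hot: {Idle, Heating, Off}.
States satisfying ¬hot: {Heating, Off}.
States satisfying A[fan ∨ ¬hot U ¬hot]: {Heating, Off}.
States satisfying EG (¬hot → ¬fan) ∨ A[fan ∨ ¬hot U ¬hot]: {Idle, Fault, Heating, Off}.
States satisfying ¬hot → on: {Idle, Fault, Off}.
States satisfying ¬on: {Idle, Fault, Heating}.
States satisfying A[¬hot → on U ¬on]: {Idle, Fault, Heating, Off}.
States satisfying (EG (¬hot → ¬fan) ∨ A[fan ∨ ¬hot U ¬hot]) ∧ A[¬hot → on U ¬on]: {Idle, Fault, Heating, Off}.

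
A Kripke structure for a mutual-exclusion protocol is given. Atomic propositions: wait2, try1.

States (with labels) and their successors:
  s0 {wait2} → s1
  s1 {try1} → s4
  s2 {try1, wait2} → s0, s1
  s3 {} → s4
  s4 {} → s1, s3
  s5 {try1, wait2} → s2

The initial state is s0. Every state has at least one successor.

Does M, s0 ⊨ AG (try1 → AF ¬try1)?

States satisfying try1 → AF ¬try1: {s0, s1, s2, s3, s4, s5}.
States satisfying AG (try1 → AF ¬try1): {s0, s1, s2, s3, s4, s5}.
Every state reachable from s0 satisfies try1 → AF ¬try1.
s0 ∈ Sat(AG (try1 → AF ¬try1)).

Yes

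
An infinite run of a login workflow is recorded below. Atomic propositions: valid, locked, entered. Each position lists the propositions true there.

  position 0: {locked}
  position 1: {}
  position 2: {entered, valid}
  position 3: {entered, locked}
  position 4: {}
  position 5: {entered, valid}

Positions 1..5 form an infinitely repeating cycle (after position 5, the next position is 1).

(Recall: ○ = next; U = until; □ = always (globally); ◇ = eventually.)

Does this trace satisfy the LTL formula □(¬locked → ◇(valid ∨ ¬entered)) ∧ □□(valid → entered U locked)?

Violated

¬locked → ◇(valid ∨ ¬entered) holds at every position 0..5, and those are all positions ever visited, so □(¬locked → ◇(valid ∨ ¬entered)) holds.
Positions where ¬locked holds: 1, 2, 4, 5.
Check ◇(valid ∨ ¬entered) at each: 1→ok, 2→ok, 4→ok, 5→ok.
□(valid → entered U locked) must hold at every position from 0 onward. It fails at position 0, so □□(valid → entered U locked) is false.
At position 0: □(¬locked → ◇(valid ∨ ¬entered)) is true; □□(valid → entered U locked) is false; so □(¬locked → ◇(valid ∨ ¬entered)) ∧ □□(valid → entered U locked) is false.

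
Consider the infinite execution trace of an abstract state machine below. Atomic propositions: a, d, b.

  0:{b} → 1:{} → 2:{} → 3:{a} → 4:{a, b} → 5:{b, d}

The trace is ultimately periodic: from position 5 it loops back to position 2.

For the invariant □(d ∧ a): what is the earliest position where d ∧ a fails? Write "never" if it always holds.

0

At position 0 the labels are {b}, so d ∧ a is false there. This is the first violation.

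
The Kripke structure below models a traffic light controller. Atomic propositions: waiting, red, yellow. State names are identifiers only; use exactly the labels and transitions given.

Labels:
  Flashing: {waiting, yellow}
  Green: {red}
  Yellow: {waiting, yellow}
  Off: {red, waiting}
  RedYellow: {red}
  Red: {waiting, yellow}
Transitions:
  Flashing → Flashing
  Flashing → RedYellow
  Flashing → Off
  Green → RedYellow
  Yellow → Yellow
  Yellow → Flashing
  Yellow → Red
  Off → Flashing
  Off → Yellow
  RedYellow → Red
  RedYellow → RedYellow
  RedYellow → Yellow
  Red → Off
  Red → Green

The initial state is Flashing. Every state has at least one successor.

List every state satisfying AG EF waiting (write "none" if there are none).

States satisfying EF waiting: {Flashing, Green, Yellow, Off, RedYellow, Red}.
States satisfying AG EF waiting: {Flashing, Green, Yellow, Off, RedYellow, Red}.

{Flashing, Green, Yellow, Off, RedYellow, Red}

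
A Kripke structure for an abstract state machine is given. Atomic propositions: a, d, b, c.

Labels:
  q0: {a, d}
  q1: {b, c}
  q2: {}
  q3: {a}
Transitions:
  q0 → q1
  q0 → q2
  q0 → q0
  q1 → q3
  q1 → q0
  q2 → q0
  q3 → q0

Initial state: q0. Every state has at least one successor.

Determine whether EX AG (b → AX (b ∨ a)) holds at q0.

Satisfied

States satisfying AG (b → AX (b ∨ a)): {q0, q1, q2, q3}.
States satisfying EX AG (b → AX (b ∨ a)): {q0, q1, q2, q3}.
q0 ∈ Sat(EX AG (b → AX (b ∨ a))).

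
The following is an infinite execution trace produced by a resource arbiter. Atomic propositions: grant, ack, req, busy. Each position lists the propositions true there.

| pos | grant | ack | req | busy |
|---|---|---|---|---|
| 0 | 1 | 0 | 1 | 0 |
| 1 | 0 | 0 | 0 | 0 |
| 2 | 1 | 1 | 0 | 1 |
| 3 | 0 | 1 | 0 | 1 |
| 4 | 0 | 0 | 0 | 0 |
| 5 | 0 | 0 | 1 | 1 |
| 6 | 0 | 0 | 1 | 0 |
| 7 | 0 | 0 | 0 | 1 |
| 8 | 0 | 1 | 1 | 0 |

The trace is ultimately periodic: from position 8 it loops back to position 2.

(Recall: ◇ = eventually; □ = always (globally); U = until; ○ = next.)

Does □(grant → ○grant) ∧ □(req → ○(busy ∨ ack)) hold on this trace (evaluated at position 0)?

grant → ○grant must hold at every position from 0 onward. It fails at position 0, so □(grant → ○grant) is false.
Positions where grant holds: 0, 2.
Check ○grant at each: 0→fails, 2→fails.
req → ○(busy ∨ ack) must hold at every position from 0 onward. It fails at position 0, so □(req → ○(busy ∨ ack)) is false.
Positions where req holds: 0, 5, 6, 8.
Check ○(busy ∨ ack) at each: 0→fails, 5→fails, 6→ok, 8→ok.
At position 0: □(grant → ○grant) is false; □(req → ○(busy ∨ ack)) is false; so □(grant → ○grant) ∧ □(req → ○(busy ∨ ack)) is false.

Does not hold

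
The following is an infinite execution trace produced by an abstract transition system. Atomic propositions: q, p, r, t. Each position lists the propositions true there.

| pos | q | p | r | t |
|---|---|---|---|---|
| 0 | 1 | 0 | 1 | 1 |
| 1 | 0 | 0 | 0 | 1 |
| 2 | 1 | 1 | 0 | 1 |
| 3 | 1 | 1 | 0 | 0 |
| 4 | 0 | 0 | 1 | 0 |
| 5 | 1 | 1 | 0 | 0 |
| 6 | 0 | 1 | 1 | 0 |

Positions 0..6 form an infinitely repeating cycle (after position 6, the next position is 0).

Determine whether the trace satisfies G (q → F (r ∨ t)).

q → F (r ∨ t) holds at every position 0..6, and those are all positions ever visited, so G (q → F (r ∨ t)) holds.
Positions where q holds: 0, 2, 3, 5.
Check F (r ∨ t) at each: 0→ok, 2→ok, 3→ok, 5→ok.

Yes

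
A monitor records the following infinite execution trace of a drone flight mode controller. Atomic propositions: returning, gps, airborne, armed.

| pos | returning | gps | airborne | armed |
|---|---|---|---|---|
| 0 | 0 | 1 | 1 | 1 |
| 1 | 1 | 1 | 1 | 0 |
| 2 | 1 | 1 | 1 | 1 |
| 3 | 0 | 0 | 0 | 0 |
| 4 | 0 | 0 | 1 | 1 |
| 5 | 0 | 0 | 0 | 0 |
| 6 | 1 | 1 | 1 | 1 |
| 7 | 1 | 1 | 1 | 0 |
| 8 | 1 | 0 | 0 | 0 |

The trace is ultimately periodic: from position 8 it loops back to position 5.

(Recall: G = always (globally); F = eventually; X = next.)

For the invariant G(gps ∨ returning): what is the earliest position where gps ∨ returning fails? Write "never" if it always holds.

3

Check gps ∨ returning at each position in order: 0 ✓, 1 ✓, 2 ✓.
At position 3 the labels are {}, so gps ∨ returning is false there. This is the first violation.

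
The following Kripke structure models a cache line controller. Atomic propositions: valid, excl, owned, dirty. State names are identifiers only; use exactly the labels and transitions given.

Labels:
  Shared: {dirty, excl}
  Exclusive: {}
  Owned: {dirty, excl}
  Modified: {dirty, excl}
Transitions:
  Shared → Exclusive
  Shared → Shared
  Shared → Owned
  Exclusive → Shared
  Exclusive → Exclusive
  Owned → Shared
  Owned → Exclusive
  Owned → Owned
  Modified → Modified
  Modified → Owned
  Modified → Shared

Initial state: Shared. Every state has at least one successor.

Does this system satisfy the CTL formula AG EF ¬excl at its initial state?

Satisfied

States satisfying EF ¬excl: {Shared, Exclusive, Owned, Modified}.
States satisfying AG EF ¬excl: {Shared, Exclusive, Owned, Modified}.
Every state reachable from Shared satisfies EF ¬excl.
Shared ∈ Sat(AG EF ¬excl).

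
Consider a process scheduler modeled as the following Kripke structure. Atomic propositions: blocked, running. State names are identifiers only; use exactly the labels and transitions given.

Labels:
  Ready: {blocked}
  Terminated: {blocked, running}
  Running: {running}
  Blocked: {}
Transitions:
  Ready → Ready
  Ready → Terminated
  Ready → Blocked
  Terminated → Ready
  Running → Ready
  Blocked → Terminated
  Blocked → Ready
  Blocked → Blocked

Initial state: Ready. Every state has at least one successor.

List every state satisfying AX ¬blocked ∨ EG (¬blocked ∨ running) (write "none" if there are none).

{Blocked}

States satisfying ¬blocked: {Running, Blocked}.
States satisfying AX ¬blocked: ∅.
States satisfying ¬blocked ∨ running: {Terminated, Running, Blocked}.
States satisfying EG (¬blocked ∨ running): {Blocked}.
States satisfying AX ¬blocked ∨ EG (¬blocked ∨ running): {Blocked}.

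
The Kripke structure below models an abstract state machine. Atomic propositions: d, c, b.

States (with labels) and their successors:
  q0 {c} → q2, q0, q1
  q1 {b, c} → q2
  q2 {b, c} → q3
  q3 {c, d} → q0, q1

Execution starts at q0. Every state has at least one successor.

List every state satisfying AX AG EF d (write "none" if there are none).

States satisfying AG EF d: {q0, q1, q2, q3}.
States satisfying AX AG EF d: {q0, q1, q2, q3}.

{q0, q1, q2, q3}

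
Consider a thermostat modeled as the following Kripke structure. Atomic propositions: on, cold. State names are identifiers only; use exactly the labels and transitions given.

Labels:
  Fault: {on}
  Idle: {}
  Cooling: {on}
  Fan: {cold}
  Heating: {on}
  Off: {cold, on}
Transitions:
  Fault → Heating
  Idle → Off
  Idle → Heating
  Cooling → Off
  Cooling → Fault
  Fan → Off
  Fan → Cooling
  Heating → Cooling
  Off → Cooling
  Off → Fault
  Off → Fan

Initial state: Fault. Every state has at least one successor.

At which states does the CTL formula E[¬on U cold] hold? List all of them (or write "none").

{Idle, Fan, Off}

States satisfying ¬on: {Idle, Fan}.
States satisfying cold: {Fan, Off}.
States satisfying E[¬on U cold]: {Idle, Fan, Off}.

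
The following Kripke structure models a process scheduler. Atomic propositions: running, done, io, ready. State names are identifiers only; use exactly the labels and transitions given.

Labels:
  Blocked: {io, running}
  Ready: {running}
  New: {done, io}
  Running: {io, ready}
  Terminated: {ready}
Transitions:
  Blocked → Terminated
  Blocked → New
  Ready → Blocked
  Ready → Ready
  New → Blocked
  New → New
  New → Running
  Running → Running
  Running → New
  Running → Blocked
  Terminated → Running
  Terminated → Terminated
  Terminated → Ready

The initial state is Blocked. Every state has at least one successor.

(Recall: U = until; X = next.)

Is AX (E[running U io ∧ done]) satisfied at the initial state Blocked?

States satisfying E[running U io ∧ done]: {Blocked, Ready, New}.
States satisfying AX (E[running U io ∧ done]): {Ready}.
Blocked ∉ Sat(AX (E[running U io ∧ done])).

No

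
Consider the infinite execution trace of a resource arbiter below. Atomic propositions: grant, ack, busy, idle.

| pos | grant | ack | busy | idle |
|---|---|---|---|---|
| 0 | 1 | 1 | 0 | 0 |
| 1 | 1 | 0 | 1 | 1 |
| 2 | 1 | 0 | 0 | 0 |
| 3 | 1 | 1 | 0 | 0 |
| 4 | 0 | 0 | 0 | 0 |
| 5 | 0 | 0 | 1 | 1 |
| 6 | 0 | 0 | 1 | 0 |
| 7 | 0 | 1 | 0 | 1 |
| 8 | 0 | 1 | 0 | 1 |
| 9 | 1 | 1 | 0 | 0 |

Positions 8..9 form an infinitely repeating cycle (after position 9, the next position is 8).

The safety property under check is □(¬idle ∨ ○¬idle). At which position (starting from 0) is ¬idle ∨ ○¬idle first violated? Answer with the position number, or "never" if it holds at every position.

Check ¬idle ∨ ○¬idle at each position in order: 0 ✓, 1 ✓, 2 ✓, 3 ✓, 4 ✓, 5 ✓, 6 ✓.
At position 7 the labels are {ack, idle} and the next position 8 has {ack, idle}, so ¬idle ∨ ○¬idle is false there. This is the first violation.

7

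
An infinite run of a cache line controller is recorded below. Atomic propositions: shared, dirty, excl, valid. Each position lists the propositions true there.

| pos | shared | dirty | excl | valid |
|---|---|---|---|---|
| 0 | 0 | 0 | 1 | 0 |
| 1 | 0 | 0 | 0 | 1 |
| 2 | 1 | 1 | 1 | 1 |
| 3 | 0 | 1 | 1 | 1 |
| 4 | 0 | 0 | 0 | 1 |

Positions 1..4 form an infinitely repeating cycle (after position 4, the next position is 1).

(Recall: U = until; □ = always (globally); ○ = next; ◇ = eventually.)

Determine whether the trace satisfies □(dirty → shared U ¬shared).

Satisfied

dirty → shared U ¬shared holds at every position 0..4, and those are all positions ever visited, so □(dirty → shared U ¬shared) holds.
Positions where dirty holds: 2, 3.
Check shared U ¬shared at each: 2→ok, 3→ok.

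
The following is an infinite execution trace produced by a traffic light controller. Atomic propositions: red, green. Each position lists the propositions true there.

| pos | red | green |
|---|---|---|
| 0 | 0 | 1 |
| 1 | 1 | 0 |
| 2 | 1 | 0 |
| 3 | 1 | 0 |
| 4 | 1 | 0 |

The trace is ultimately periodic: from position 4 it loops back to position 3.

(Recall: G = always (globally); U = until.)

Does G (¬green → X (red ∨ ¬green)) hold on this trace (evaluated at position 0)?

¬green → X (red ∨ ¬green) holds at every position 0..4, and those are all positions ever visited, so G (¬green → X (red ∨ ¬green)) holds.
Positions where ¬green holds: 1, 2, 3, 4.
Check X (red ∨ ¬green) at each: 1→ok, 2→ok, 3→ok, 4→ok.

Satisfied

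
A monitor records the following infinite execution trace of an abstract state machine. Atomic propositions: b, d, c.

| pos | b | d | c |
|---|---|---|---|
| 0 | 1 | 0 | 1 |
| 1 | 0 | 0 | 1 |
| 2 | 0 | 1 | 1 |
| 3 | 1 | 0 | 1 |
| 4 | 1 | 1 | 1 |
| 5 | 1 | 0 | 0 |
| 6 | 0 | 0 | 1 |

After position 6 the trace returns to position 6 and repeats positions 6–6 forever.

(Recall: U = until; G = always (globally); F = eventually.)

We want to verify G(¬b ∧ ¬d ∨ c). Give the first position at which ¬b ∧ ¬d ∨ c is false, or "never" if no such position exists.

5

Check ¬b ∧ ¬d ∨ c at each position in order: 0 ✓, 1 ✓, 2 ✓, 3 ✓, 4 ✓.
At position 5 the labels are {b}, so ¬b ∧ ¬d ∨ c is false there. This is the first violation.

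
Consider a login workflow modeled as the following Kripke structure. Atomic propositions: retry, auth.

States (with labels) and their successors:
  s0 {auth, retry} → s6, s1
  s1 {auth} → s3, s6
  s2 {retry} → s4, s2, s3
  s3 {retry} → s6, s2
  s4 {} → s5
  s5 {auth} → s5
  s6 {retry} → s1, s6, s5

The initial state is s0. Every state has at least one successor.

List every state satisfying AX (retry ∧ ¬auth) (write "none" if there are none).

States satisfying retry ∧ ¬auth: {s2, s3, s6}.
States satisfying AX (retry ∧ ¬auth): {s1, s3}.

{s1, s3}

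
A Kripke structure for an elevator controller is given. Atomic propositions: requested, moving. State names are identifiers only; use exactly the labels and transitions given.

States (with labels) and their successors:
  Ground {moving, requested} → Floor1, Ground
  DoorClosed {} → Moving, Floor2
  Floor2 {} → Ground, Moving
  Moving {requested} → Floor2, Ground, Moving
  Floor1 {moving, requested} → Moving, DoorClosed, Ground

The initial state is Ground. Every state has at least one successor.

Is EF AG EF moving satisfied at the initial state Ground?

Yes

States satisfying AG EF moving: {Ground, DoorClosed, Floor2, Moving, Floor1}.
States satisfying EF AG EF moving: {Ground, DoorClosed, Floor2, Moving, Floor1}.
Some path from Ground reaches a state where AG EF moving holds.
Ground ∈ Sat(EF AG EF moving).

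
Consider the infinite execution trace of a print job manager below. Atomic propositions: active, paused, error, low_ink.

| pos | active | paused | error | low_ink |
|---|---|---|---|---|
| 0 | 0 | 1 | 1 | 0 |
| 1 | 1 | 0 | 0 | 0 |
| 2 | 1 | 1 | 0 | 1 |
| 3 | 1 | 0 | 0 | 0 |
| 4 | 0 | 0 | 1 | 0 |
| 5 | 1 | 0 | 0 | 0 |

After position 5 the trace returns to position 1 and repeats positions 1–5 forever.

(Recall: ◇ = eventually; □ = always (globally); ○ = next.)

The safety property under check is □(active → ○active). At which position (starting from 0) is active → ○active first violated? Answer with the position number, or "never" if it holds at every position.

3

Check active → ○active at each position in order: 0 ✓, 1 ✓, 2 ✓.
At position 3 the labels are {active} and the next position 4 has {error}, so active → ○active is false there. This is the first violation.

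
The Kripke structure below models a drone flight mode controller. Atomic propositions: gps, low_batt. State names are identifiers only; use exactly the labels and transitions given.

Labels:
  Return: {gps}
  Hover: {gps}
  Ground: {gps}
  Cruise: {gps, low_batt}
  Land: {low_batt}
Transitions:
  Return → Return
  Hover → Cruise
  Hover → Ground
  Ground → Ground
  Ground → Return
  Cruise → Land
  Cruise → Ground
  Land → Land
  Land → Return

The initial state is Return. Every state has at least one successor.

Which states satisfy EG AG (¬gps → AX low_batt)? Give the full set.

{Return, Ground}

States satisfying AG (¬gps → AX low_batt): {Return, Ground}.
States satisfying EG AG (¬gps → AX low_batt): {Return, Ground}.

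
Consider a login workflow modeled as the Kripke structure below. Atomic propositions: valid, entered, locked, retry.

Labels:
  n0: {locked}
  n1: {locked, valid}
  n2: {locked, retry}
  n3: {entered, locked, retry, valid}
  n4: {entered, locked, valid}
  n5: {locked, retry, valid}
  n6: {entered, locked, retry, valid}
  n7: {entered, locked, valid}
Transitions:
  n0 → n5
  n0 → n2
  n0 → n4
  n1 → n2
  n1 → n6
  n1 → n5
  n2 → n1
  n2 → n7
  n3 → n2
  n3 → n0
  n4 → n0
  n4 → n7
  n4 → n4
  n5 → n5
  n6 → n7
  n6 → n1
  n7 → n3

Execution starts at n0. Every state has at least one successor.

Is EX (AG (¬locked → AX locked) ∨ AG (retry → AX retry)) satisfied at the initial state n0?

States satisfying AG (¬locked → AX locked) ∨ AG (retry → AX retry): {n0, n1, n2, n3, n4, n5, n6, n7}.
States satisfying EX (AG (¬locked → AX locked) ∨ AG (retry → AX retry)): {n0, n1, n2, n3, n4, n5, n6, n7}.
n0 ∈ Sat(EX (AG (¬locked → AX locked) ∨ AG (retry → AX retry))).

Yes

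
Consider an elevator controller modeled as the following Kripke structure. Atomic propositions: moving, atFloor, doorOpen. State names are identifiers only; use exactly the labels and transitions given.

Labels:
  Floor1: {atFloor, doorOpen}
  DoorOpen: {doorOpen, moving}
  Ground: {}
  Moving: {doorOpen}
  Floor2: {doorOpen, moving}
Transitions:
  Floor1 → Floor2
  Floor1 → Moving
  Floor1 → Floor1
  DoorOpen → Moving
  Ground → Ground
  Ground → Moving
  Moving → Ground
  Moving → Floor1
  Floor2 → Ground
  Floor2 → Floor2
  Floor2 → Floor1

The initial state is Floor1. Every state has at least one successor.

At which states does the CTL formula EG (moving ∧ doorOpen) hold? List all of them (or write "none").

{Floor2}

States satisfying moving ∧ doorOpen: {DoorOpen, Floor2}.
States satisfying EG (moving ∧ doorOpen): {Floor2}.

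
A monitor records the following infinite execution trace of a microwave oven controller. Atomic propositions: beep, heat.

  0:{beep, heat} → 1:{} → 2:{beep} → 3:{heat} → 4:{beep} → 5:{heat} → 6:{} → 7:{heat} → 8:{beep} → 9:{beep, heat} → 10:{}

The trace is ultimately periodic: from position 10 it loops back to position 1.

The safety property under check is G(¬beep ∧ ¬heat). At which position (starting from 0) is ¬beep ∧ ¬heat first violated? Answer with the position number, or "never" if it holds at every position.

0

At position 0 the labels are {beep, heat}, so ¬beep ∧ ¬heat is false there. This is the first violation.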